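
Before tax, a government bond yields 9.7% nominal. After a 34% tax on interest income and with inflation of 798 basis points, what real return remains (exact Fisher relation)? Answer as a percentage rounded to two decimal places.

After-tax nominal return = 9.7% × (1 − 0.34) = 6.4020%.
1 + r = 1.06402 / 1.07980 = 0.985386
After-tax real rate = 0.985386 − 1 → -1.46%.

-1.46%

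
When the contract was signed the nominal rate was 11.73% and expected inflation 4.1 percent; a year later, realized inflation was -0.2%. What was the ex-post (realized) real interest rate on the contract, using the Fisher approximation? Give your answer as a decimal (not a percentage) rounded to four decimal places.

Ex-post: 11.73% − (-0.2%) = 11.930%
So the realized real rate is 0.1193.

0.1193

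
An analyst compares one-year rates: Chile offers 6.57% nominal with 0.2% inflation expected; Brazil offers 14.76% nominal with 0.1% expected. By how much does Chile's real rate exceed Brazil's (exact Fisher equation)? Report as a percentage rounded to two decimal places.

Chile: (1 + 0.0657)/(1 + 0.0020) − 1 = 6.3573%
Brazil: (1 + 0.1476)/(1 + 0.0010) − 1 = 14.6454%
Differential = 6.3573% − 14.6454% = -8.2881% → -8.29%.

-8.29%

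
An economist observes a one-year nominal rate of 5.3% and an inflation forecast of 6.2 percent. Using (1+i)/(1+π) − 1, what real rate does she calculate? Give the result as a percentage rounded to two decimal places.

-0.85%

By the Fisher relation, 1 + r = (1 + i)/(1 + π).
1 + r = 1.05300 / 1.06200 = 0.991525
r = 0.991525 − 1 = -0.8475%, i.e. -0.85%.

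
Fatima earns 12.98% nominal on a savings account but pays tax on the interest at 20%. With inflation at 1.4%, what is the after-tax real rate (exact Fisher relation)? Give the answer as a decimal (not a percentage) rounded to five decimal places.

After-tax nominal return = 12.98% × (1 − 0.2) = 10.3840%.
1 + r = 1.10384 / 1.01400 = 1.088600
After-tax real rate = 1.088600 − 1 → 0.08860.

0.08860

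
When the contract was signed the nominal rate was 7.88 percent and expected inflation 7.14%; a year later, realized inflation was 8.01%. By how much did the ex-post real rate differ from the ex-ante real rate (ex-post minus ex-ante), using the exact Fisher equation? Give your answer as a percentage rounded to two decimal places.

Ex-ante: (1 + 0.0788)/(1 + 0.0714) − 1 = 0.6907%
Ex-post: (1 + 0.0788)/(1 + 0.0801) − 1 = -0.1204%
Difference (ex-post − ex-ante) = -0.8110% → -0.81%.

-0.81%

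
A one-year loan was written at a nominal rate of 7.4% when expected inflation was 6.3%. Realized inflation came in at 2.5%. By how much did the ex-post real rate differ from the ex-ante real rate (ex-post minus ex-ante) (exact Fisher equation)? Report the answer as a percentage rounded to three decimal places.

3.746%

Ex-ante: (1 + 0.0740)/(1 + 0.0630) − 1 = 1.0348%
Ex-post: (1 + 0.0740)/(1 + 0.0250) − 1 = 4.7805%
Difference (ex-post − ex-ante) = 3.7457% → 3.746%.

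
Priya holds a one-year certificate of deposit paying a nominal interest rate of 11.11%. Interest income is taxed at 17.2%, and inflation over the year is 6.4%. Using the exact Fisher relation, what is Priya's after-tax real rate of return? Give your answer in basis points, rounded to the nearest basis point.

263 basis points

After-tax nominal return = 11.11% × (1 − 0.172) = 9.19908%.
1 + r = 1.0919908 / 1.06400 = 1.026307
After-tax real rate = 1.026307 − 1 → 263 basis points.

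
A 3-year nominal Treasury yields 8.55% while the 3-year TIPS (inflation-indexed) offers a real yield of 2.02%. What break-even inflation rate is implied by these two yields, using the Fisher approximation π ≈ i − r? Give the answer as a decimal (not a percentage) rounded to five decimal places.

0.06530

π ≈ i − r = 8.55% − 2.02% → 0.06530.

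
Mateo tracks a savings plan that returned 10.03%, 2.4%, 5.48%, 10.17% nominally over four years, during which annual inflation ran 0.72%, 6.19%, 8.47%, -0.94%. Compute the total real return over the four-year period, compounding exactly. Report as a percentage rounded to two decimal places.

13.93%

Compound the nominal returns: 1.1003 × 1.0240 × 1.0548 × 1.1017 = 1.309316.
Compound inflation: 1.0072 × 1.0619 × 1.0847 × 0.9906 = 1.149231.
Deflate: 1.309316 / 1.149231 = 1.139298.
Total real return = 1.139298 − 1 → 13.93%.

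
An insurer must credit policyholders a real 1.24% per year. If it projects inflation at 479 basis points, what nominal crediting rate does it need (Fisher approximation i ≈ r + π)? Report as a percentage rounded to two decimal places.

6.03%

i ≈ r + π = 1.24% + 4.79% = 6.03%.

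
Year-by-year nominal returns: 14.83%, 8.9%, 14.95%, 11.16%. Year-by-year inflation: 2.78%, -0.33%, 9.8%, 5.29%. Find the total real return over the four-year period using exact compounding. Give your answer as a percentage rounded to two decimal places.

Compound the nominal returns: 1.1483 × 1.0890 × 1.1495 × 1.1116 = 1.597867.
Compound inflation: 1.0278 × 0.9967 × 1.0980 × 1.0529 = 1.184302.
Deflate: 1.597867 / 1.184302 = 1.349206.
Total real return = 1.349206 − 1 → 34.92%.

34.92%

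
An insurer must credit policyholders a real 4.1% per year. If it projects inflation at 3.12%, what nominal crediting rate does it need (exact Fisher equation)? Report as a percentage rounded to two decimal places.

(1 + i) = (1 + r)(1 + π) = 1.04100 × 1.03120 = 1.0734792
i = 1.0734792 − 1, so the required nominal rate is 7.35%.

7.35%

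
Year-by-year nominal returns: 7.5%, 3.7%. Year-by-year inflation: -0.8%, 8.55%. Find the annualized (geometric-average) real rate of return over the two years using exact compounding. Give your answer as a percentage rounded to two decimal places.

Nominal growth factor = 1.0750 × 1.0370 = 1.11477500
Price-level growth factor = 0.9920 × 1.0855 = 1.07681600
Real growth factor = 1.11477500 / 1.07681600 = 1.03525115
Annualized real rate = 1.03525115^(1/2) − 1 = 1.7473% → 1.75%.

1.75%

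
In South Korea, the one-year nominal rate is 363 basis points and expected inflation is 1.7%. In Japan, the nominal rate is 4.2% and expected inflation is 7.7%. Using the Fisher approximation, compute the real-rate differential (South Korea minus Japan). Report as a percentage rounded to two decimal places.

South Korea: 3.63% − 1.7% = 1.930%
Japan: 4.2% − 7.7% = -3.500%
Differential = 5.430% → 5.43%.

5.43%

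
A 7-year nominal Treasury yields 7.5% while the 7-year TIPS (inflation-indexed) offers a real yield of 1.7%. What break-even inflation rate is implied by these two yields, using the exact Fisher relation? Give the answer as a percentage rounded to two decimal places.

(1 + π) = (1 + i)/(1 + r) = 1.07500 / 1.01700 = 1.057030
Break-even inflation = 1.057030 − 1 → 5.70%.

5.70%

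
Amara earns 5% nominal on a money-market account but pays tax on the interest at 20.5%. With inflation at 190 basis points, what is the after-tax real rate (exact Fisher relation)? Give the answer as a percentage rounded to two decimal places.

2.04%

After-tax nominal return = 5% × (1 − 0.205) = 3.9750%.
1 + r = 1.03975 / 1.01900 = 1.020363
After-tax real rate = 1.020363 − 1 → 2.04%.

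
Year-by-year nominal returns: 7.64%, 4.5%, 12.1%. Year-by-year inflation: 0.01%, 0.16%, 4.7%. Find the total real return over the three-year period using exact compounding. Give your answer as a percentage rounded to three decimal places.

20.230%

Nominal growth factor = 1.0764 × 1.0450 × 1.1210 = 1.2609434
Price-level growth factor = 1.0001 × 1.0016 × 1.0470 = 1.0487801
Real growth factor = 1.2609434 / 1.0487801 = 1.2022953
Total real return = 1.2022953 − 1 → 20.230%.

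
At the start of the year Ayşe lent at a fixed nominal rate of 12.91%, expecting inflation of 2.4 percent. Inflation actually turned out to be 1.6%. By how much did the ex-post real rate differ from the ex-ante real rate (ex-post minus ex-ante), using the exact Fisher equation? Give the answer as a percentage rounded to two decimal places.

0.87%

Ex-ante: (1 + 0.1291)/(1 + 0.0240) − 1 = 10.2637%
Ex-post: (1 + 0.1291)/(1 + 0.0160) − 1 = 11.1319%
Difference (ex-post − ex-ante) = 0.8682% → 0.87%.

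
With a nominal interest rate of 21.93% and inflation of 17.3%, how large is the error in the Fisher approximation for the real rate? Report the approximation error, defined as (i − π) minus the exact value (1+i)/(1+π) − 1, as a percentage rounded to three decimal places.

Approximate: r ≈ 21.930% − 17.300% = 4.6300%
Exact: (1 + 0.2193)/(1 + 0.1730) − 1 = 3.9471%
Error = 4.6300% − 3.9471% = 0.6829% → 0.683%.

0.683%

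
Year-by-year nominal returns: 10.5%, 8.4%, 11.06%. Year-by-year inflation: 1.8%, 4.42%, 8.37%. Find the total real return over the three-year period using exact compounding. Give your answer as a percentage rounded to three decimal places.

15.481%

Compound the nominal returns: 1.1050 × 1.0840 × 1.1106 = 1.3302989.
Compound inflation: 1.0180 × 1.0442 × 1.0837 = 1.1519683.
Deflate: 1.3302989 / 1.1519683 = 1.1548051.
Total real return = 1.1548051 − 1 → 15.481%.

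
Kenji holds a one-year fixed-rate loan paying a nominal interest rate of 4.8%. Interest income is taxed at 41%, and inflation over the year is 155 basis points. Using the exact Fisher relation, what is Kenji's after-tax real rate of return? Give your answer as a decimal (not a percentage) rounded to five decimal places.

After-tax nominal return = 4.8% × (1 − 0.41) = 2.8320%.
1 + r = 1.02832 / 1.01550 = 1.012624
After-tax real rate = 1.012624 − 1 → 0.01262.

0.01262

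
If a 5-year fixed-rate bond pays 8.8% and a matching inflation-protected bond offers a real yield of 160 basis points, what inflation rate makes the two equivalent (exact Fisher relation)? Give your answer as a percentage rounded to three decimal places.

(1 + π) = (1 + i)/(1 + r) = 1.08800 / 1.01600 = 1.070866
Break-even inflation = 1.070866 − 1 → 7.087%.

7.087%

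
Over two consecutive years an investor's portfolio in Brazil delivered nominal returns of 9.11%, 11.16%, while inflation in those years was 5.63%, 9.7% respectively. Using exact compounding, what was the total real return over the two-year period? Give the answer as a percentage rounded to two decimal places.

Compound the nominal returns: 1.0911 × 1.1116 = 1.212867.
Compound inflation: 1.0563 × 1.0970 = 1.158761.
Deflate: 1.212867 / 1.158761 = 1.046693.
Total real return = 1.046693 − 1 → 4.67%.

4.67%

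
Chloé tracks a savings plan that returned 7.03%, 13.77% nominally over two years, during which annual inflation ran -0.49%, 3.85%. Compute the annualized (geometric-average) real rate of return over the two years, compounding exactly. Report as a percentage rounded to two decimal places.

Compound the nominal returns: 1.0703 × 1.1377 = 1.21768031.
Compound inflation: 0.9951 × 1.0385 = 1.03341135.
Deflate: 1.21768031 / 1.03341135 = 1.17831134.
Annualized real rate = 1.17831134^(1/2) − 1 = 8.5501% → 8.55%.

8.55%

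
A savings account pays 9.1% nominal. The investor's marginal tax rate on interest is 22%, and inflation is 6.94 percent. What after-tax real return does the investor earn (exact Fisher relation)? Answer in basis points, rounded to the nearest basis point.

After-tax nominal return = 9.1% × (1 − 0.22) = 7.0980%.
1 + r = 1.07098 / 1.06940 = 1.001477
After-tax real rate = 1.001477 − 1 → 15 basis points.

15 basis points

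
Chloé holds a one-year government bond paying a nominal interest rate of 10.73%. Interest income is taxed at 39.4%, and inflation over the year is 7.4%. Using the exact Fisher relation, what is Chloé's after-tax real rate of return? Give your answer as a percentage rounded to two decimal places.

After-tax nominal return = 10.73% × (1 − 0.394) = 6.50238%.
1 + r = 1.0650238 / 1.07400 = 0.991642
After-tax real rate = 0.991642 − 1 → -0.84%.

-0.84%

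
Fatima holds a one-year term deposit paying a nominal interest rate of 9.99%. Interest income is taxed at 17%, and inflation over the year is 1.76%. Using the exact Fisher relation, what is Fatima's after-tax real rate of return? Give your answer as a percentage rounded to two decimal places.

6.42%

After-tax nominal return = 9.99% × (1 − 0.17) = 8.2917%.
1 + r = 1.082917 / 1.01760 = 1.064187
After-tax real rate = 1.064187 − 1 → 6.42%.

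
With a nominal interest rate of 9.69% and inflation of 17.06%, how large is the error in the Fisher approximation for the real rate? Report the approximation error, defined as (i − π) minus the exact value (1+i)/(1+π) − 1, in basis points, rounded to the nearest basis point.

Approximate: r ≈ 9.690% − 17.060% = -7.3700%
Exact: (1 + 0.0969)/(1 + 0.1706) − 1 = -6.2959%
Error = -7.3700% − (-6.2959%) = -1.0741% → -107 basis points.

-107 basis points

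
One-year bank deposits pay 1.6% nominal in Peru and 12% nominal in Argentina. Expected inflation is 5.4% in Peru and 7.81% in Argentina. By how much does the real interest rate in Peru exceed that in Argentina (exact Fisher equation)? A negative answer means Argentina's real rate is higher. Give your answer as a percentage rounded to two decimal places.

Peru: (1 + 0.0160)/(1 + 0.0540) − 1 = -3.6053%
Argentina: (1 + 0.1200)/(1 + 0.0781) − 1 = 3.8865%
Differential = -3.6053% − 3.8865% = -7.4918% → -7.49%.

-7.49%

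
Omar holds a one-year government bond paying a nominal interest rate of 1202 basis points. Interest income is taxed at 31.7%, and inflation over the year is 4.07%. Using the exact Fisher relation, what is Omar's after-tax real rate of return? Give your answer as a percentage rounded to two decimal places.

3.98%

After-tax nominal return = 12.02% × (1 − 0.317) = 8.20966%.
1 + r = 1.0820966 / 1.04070 = 1.039778
After-tax real rate = 1.039778 − 1 → 3.98%.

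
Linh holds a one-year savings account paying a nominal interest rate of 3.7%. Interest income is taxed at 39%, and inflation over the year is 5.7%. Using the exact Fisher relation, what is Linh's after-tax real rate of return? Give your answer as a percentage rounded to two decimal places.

After-tax nominal return = 3.7% × (1 − 0.39) = 2.2570%.
1 + r = 1.02257 / 1.05700 = 0.967427
After-tax real rate = 0.967427 − 1 → -3.26%.

-3.26%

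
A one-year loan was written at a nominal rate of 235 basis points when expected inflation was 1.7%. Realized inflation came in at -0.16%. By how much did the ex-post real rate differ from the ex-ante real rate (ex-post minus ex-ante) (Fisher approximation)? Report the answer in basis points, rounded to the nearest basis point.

Ex-ante: 2.35% − 1.7% = 0.650%
Ex-post: 2.35% − (-0.16%) = 2.510%
Difference (ex-post − ex-ante) = 1.8600% → 186 basis points.

186 basis points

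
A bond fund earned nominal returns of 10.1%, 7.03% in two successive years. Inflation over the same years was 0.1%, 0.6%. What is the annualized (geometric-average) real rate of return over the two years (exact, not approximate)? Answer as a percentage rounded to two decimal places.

Compound the nominal returns: 1.1010 × 1.0703 = 1.17840030.
Compound inflation: 1.0010 × 1.0060 = 1.00700600.
Deflate: 1.17840030 / 1.00700600 = 1.17020187.
Annualized real rate = 1.17020187^(1/2) − 1 = 8.1759% → 8.18%.

8.18%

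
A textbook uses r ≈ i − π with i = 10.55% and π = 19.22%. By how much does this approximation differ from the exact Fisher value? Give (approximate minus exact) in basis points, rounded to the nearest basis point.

Approximate: r ≈ 10.550% − 19.220% = -8.6700%
Exact: (1 + 0.1055)/(1 + 0.1922) − 1 = -7.2723%
Error = -8.6700% − (-7.2723%) = -1.3977% → -140 basis points.

-140 basis points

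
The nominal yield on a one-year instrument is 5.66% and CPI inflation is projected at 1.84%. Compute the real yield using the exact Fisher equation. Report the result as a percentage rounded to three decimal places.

By the Fisher identity, 1 + r = (1 + i)/(1 + π).
1 + r = 1.05660 / 1.01840 = 1.037510
r = 1.037510 − 1 = 3.7510%, i.e. 3.751%.

3.751%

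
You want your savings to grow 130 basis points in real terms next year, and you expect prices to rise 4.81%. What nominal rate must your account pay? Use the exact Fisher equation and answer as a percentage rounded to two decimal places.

(1 + i) = (1 + r)(1 + π) = 1.01300 × 1.04810 = 1.0617253
i = 1.0617253 − 1, so the required nominal rate is 6.17%.

6.17%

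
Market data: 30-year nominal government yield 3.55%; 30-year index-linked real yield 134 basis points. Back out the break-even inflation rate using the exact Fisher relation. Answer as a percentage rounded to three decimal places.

(1 + π) = (1 + i)/(1 + r) = 1.03550 / 1.01340 = 1.021808
Break-even inflation = 1.021808 − 1 → 2.181%.

2.181%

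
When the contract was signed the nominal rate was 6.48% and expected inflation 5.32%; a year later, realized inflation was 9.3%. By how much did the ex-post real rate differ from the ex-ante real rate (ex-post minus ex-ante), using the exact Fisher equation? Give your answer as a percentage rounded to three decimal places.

-3.681%

Ex-ante: (1 + 0.0648)/(1 + 0.0532) − 1 = 1.10141%
Ex-post: (1 + 0.0648)/(1 + 0.0930) − 1 = -2.58005%
Difference (ex-post − ex-ante) = -3.68146% → -3.681%.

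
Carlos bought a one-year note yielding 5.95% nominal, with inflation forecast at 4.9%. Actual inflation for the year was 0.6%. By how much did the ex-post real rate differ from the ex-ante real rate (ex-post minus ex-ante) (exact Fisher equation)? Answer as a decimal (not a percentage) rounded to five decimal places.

0.04317

Ex-ante: (1 + 0.0595)/(1 + 0.0490) − 1 = 1.0010%
Ex-post: (1 + 0.0595)/(1 + 0.0060) − 1 = 5.3181%
Difference (ex-post − ex-ante) = 4.3171% → 0.04317.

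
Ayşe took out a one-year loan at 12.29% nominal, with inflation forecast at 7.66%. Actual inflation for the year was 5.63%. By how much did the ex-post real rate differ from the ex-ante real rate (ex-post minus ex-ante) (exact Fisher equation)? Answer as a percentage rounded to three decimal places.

2.004%

Ex-ante: (1 + 0.1229)/(1 + 0.0766) − 1 = 4.30058%
Ex-post: (1 + 0.1229)/(1 + 0.0563) − 1 = 6.30503%
Difference (ex-post − ex-ante) = 2.00445% → 2.004%.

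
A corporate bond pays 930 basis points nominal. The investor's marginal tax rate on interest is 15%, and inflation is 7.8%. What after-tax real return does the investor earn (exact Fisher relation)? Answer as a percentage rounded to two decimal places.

0.10%

After-tax nominal return = 9.3% × (1 − 0.15) = 7.9050%.
1 + r = 1.07905 / 1.07800 = 1.000974
After-tax real rate = 1.000974 − 1 → 0.10%.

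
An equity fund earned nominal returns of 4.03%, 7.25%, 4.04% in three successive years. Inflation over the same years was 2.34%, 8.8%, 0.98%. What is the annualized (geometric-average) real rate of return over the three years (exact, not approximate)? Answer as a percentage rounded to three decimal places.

Nominal growth factor = 1.0403 × 1.0725 × 1.0404 = 1.16079691
Price-level growth factor = 1.0234 × 1.0880 × 1.0098 = 1.12437110
Real growth factor = 1.16079691 / 1.12437110 = 1.03239661
Annualized real rate = 1.03239661^(1/3) − 1 = 1.0684% → 1.068%.

1.068%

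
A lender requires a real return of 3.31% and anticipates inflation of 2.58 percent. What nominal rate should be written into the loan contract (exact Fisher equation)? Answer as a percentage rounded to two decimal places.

(1 + i) = (1 + r)(1 + π) = 1.03310 × 1.02580 = 1.05975398
i = 1.05975398 − 1, so the required nominal rate is 5.98%.

5.98%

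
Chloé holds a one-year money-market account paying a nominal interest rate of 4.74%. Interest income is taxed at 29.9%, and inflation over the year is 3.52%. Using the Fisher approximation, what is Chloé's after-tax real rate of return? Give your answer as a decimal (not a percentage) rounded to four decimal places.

-0.0020

After-tax nominal return = 4.74% × (1 − 0.299) = 3.32274%.
r ≈ 3.32274% − 3.52% → -0.0020.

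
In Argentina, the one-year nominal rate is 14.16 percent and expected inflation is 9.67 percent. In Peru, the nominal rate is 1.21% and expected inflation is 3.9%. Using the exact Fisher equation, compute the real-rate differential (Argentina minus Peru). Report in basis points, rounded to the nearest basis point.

Argentina: (1 + 0.1416)/(1 + 0.0967) − 1 = 4.0941%
Peru: (1 + 0.0121)/(1 + 0.0390) − 1 = -2.5890%
Differential = 4.0941% − (-2.5890%) = 6.6831% → 668 basis points.

668 basis points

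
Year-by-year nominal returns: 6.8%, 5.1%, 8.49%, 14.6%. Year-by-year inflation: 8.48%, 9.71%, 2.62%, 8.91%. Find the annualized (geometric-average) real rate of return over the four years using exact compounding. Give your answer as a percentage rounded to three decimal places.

Compound the nominal returns: 1.0680 × 1.0510 × 1.0849 × 1.1460 = 1.39555930.
Compound inflation: 1.0848 × 1.0971 × 1.0262 × 1.0891 = 1.33013481.
Deflate: 1.39555930 / 1.33013481 = 1.04918636.
Annualized real rate = 1.04918636^(1/4) − 1 = 1.2076% → 1.208%.

1.208%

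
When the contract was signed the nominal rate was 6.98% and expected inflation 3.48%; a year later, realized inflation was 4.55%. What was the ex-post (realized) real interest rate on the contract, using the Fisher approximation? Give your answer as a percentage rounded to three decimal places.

2.430%

Ex-post: 6.98% − 4.55% = 2.430%
So the realized real rate is 2.430%.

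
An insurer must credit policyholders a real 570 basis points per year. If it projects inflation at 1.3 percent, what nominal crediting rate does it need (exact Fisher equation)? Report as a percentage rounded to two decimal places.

7.07%

(1 + i) = (1 + r)(1 + π) = 1.05700 × 1.01300 = 1.070741
i = 1.070741 − 1, so the required nominal rate is 7.07%.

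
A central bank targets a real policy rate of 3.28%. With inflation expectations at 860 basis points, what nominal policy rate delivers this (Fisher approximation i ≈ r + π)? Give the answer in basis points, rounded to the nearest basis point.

1188 basis points

i ≈ r + π = 3.28% + 8.6% = 1188 basis points.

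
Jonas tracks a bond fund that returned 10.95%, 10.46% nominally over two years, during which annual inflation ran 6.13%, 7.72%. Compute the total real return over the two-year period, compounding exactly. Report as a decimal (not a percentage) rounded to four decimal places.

0.0720

Compound the nominal returns: 1.1095 × 1.1046 = 1.225554.
Compound inflation: 1.0613 × 1.0772 = 1.143232.
Deflate: 1.225554 / 1.143232 = 1.072008.
Total real return = 1.072008 − 1 → 0.0720.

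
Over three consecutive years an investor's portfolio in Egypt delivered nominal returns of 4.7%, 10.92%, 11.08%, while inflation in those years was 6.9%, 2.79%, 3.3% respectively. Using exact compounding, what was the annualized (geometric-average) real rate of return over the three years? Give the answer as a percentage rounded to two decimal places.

4.36%

Nominal growth factor = 1.0470 × 1.1092 × 1.1108 = 1.29000803
Price-level growth factor = 1.0690 × 1.0279 × 1.0330 = 1.13508633
Real growth factor = 1.29000803 / 1.13508633 = 1.13648451
Annualized real rate = 1.13648451^(1/3) − 1 = 4.3569% → 4.36%.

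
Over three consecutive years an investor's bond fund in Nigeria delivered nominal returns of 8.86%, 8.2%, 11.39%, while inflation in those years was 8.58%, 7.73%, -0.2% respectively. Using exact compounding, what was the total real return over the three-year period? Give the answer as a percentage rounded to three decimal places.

12.389%

Nominal growth factor = 1.0886 × 1.0820 × 1.1139 = 1.312024
Price-level growth factor = 1.0858 × 1.0773 × 0.9980 = 1.167393
Real growth factor = 1.312024 / 1.167393 = 1.123892
Total real return = 1.123892 − 1 → 12.389%.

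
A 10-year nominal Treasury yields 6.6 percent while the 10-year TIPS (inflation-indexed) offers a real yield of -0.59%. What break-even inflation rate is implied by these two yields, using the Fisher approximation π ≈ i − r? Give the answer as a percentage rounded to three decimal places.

7.190%

π ≈ i − r = 6.6% − (-0.59%) → 7.190%.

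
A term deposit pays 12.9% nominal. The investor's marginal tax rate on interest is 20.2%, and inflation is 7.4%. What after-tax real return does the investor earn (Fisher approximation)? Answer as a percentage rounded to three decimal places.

2.894%

After-tax nominal return = 12.9% × (1 − 0.202) = 10.2942%.
r ≈ 10.2942% − 7.4% → 2.894%.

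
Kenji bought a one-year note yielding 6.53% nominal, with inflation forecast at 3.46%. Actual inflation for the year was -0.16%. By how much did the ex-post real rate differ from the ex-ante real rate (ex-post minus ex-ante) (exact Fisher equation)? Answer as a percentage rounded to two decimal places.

3.73%

Ex-ante: (1 + 0.0653)/(1 + 0.0346) − 1 = 2.9673%
Ex-post: (1 + 0.0653)/(1 − 0.0016) − 1 = 6.7007%
Difference (ex-post − ex-ante) = 3.7334% → 3.73%.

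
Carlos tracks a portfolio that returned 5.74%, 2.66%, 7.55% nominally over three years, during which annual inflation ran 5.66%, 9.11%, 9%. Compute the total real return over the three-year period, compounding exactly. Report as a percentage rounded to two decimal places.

Nominal growth factor = 1.0574 × 1.0266 × 1.0755 = 1.167484
Price-level growth factor = 1.0566 × 1.0911 × 1.0900 = 1.256613
Real growth factor = 1.167484 / 1.256613 = 0.929072
Total real return = 0.929072 − 1 → -7.09%.

-7.09%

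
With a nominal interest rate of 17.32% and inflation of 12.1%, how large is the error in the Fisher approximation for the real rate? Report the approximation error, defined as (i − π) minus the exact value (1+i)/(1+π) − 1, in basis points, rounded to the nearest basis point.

Approximate: r ≈ 17.320% − 12.100% = 5.2200%
Exact: (1 + 0.1732)/(1 + 0.1210) − 1 = 4.6566%
Error = 5.2200% − 4.6566% = 0.5634% → 56 basis points.

56 basis points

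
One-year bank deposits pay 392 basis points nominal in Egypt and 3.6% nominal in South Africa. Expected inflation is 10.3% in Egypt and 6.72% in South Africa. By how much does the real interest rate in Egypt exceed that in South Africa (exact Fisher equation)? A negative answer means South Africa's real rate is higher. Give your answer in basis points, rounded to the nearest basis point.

-286 basis points

Egypt: (1 + 0.0392)/(1 + 0.1030) − 1 = -5.7842%
South Africa: (1 + 0.0360)/(1 + 0.0672) − 1 = -2.9235%
Differential = -5.7842% − (-2.9235%) = -2.8607% → -286 basis points.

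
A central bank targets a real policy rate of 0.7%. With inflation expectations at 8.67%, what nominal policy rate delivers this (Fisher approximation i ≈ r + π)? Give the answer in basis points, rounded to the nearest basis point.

937 basis points

i ≈ r + π = 0.7% + 8.67% = 937 basis points.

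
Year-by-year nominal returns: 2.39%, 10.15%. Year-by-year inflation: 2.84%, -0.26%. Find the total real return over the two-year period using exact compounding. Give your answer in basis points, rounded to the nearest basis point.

Nominal growth factor = 1.0239 × 1.1015 = 1.127826
Price-level growth factor = 1.0284 × 0.9974 = 1.025726
Real growth factor = 1.127826 / 1.025726 = 1.099539
Total real return = 1.099539 − 1 → 995 basis points.

995 basis points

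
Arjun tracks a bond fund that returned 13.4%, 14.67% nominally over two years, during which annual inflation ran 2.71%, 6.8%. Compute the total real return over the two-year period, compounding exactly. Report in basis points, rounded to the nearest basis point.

1854 basis points

Compound the nominal returns: 1.1340 × 1.1467 = 1.300358.
Compound inflation: 1.0271 × 1.0680 = 1.096943.
Deflate: 1.300358 / 1.096943 = 1.185438.
Total real return = 1.185438 − 1 → 1854 basis points.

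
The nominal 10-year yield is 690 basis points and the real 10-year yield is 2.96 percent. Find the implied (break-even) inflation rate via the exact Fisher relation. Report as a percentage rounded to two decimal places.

3.83%

(1 + π) = (1 + i)/(1 + r) = 1.06900 / 1.02960 = 1.038267
Break-even inflation = 1.038267 − 1 → 3.83%.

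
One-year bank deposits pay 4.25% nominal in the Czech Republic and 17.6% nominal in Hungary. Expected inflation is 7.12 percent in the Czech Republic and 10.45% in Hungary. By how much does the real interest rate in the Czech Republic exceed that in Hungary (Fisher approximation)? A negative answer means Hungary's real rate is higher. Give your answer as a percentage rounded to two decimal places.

The Czech Republic: 4.25% − 7.12% = -2.870%
Hungary: 17.6% − 10.45% = 7.150%
Differential = -10.020% → -10.02%.

-10.02%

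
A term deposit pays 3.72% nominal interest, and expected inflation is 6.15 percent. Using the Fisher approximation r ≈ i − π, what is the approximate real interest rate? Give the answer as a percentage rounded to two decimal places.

r ≈ i − π = 3.72% − 6.15% = -2.43%.

-2.43%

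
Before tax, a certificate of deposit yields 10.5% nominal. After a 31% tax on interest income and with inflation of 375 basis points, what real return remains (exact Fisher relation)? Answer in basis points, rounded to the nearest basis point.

337 basis points

After-tax nominal return = 10.5% × (1 − 0.31) = 7.2450%.
1 + r = 1.07245 / 1.03750 = 1.033687
After-tax real rate = 1.033687 − 1 → 337 basis points.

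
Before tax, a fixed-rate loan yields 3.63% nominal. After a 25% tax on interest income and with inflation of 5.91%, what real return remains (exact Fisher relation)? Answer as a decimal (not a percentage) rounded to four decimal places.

After-tax nominal return = 3.63% × (1 − 0.25) = 2.7225%.
1 + r = 1.027225 / 1.05910 = 0.969904
After-tax real rate = 0.969904 − 1 → -0.0301.

-0.0301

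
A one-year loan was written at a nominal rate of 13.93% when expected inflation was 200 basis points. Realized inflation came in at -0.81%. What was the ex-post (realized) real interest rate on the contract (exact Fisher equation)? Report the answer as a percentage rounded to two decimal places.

14.86%

Ex-post: (1 + 0.1393)/(1 − 0.0081) − 1 = 14.8604%
So the realized real rate is 14.86%.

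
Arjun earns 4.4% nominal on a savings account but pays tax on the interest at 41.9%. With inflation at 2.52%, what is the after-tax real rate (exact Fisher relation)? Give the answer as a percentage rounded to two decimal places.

After-tax nominal return = 4.4% × (1 − 0.419) = 2.5564%.
1 + r = 1.025564 / 1.02520 = 1.000355
After-tax real rate = 1.000355 − 1 → 0.04%.

0.04%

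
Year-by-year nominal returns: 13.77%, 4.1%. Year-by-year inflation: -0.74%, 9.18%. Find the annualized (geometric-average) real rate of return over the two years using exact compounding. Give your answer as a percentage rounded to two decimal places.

Nominal growth factor = 1.1377 × 1.0410 = 1.18434570
Price-level growth factor = 0.9926 × 1.0918 = 1.08372068
Real growth factor = 1.18434570 / 1.08372068 = 1.09285143
Annualized real rate = 1.09285143^(1/2) − 1 = 4.5395% → 4.54%.

4.54%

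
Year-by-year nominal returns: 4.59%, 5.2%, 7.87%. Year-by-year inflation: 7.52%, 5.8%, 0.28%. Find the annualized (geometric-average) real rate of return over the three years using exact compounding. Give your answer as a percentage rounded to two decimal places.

1.33%

Compound the nominal returns: 1.0459 × 1.0520 × 1.0787 = 1.18687937.
Compound inflation: 1.0752 × 1.0580 × 1.0028 = 1.14074677.
Deflate: 1.18687937 / 1.14074677 = 1.04044070.
Annualized real rate = 1.04044070^(1/3) − 1 = 1.3302% → 1.33%.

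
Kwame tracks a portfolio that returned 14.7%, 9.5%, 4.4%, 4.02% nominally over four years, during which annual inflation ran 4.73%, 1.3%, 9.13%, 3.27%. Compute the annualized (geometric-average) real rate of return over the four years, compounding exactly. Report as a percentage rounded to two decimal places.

3.35%

Compound the nominal returns: 1.1470 × 1.0950 × 1.0440 × 1.0402 = 1.36393880.
Compound inflation: 1.0473 × 1.0130 × 1.0913 × 1.0327 = 1.19563572.
Deflate: 1.36393880 / 1.19563572 = 1.14076452.
Annualized real rate = 1.14076452^(1/4) − 1 = 3.3473% → 3.35%.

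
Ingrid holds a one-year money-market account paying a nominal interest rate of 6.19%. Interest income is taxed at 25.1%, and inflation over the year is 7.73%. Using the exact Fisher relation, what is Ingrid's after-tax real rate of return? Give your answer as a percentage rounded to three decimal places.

-2.872%

After-tax nominal return = 6.19% × (1 − 0.251) = 4.63631%.
1 + r = 1.0463631 / 1.07730 = 0.971283
After-tax real rate = 0.971283 − 1 → -2.872%.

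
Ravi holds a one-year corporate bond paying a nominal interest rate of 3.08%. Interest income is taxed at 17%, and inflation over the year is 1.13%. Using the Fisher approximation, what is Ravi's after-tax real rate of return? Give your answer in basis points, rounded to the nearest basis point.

143 basis points

After-tax nominal return = 3.08% × (1 − 0.17) = 2.5564%.
r ≈ 2.5564% − 1.13% → 143 basis points.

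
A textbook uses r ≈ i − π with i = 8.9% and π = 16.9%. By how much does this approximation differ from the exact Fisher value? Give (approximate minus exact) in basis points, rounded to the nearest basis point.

-116 basis points

Approximate: r ≈ 8.900% − 16.900% = -8.0000%
Exact: (1 + 0.0890)/(1 + 0.1690) − 1 = -6.8435%
Error = -8.0000% − (-6.8435%) = -1.1565% → -116 basis points.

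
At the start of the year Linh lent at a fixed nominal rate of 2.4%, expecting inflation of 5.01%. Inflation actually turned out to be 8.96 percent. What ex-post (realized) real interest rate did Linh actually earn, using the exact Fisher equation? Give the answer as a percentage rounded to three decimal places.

Ex-post: (1 + 0.0240)/(1 + 0.0896) − 1 = -6.0206%
So the realized real rate is -6.021%.

-6.021%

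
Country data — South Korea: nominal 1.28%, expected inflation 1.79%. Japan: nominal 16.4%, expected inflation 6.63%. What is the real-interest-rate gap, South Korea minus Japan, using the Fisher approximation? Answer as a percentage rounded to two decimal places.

South Korea: 1.28% − 1.79% = -0.510%
Japan: 16.4% − 6.63% = 9.770%
Differential = -10.280% → -10.28%.

-10.28%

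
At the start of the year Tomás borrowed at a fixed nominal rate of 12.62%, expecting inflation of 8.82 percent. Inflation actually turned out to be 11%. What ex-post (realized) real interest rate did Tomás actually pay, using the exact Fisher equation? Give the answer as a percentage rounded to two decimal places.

Ex-post: (1 + 0.1262)/(1 + 0.1100) − 1 = 1.4595%
So the realized real rate is 1.46%.

1.46%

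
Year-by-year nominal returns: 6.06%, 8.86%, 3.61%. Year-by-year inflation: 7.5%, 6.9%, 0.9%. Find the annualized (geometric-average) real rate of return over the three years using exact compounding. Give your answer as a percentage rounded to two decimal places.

1.04%

Compound the nominal returns: 1.0606 × 1.0886 × 1.0361 = 1.196249107.
Compound inflation: 1.0750 × 1.0690 × 1.0090 = 1.159517575.
Deflate: 1.196249107 / 1.159517575 = 1.031678288.
Annualized real rate = 1.031678288^(1/3) − 1 = 1.04498% → 1.04%.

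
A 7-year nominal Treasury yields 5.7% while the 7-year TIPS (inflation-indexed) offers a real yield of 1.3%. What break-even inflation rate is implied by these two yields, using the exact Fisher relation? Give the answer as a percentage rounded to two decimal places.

4.34%

(1 + π) = (1 + i)/(1 + r) = 1.05700 / 1.01300 = 1.043435
Break-even inflation = 1.043435 − 1 → 4.34%.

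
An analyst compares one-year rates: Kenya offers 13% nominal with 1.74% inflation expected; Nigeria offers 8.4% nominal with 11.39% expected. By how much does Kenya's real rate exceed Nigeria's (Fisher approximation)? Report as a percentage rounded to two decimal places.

14.25%

Kenya: 13% − 1.74% = 11.260%
Nigeria: 8.4% − 11.39% = -2.990%
Differential = 14.250% → 14.25%.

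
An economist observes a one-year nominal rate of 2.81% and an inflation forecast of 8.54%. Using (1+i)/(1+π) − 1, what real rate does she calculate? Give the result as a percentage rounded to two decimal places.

By the Fisher relation, 1 + r = (1 + i)/(1 + π).
1 + r = 1.02810 / 1.08540 = 0.947208
r = 0.947208 − 1 = -5.2792%, i.e. -5.28%.

-5.28%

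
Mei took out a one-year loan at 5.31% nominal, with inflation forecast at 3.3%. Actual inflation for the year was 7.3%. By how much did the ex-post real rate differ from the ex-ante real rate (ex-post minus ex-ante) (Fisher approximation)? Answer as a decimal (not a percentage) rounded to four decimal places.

-0.0400

Ex-ante: 5.31% − 3.3% = 2.010%
Ex-post: 5.31% − 7.3% = -1.990%
Difference (ex-post − ex-ante) = -4.0000% → -0.0400.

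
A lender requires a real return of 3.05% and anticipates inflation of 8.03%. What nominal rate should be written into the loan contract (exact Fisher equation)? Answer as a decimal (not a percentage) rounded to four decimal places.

0.1132

(1 + i) = (1 + r)(1 + π) = 1.03050 × 1.08030 = 1.11324915
i = 1.11324915 − 1, so the required nominal rate is 0.1132.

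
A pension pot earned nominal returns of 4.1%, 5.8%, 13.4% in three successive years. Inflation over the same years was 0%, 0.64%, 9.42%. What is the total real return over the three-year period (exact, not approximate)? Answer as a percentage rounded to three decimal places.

13.418%

Nominal growth factor = 1.0410 × 1.0580 × 1.1340 = 1.248963
Price-level growth factor = 1.0000 × 1.0064 × 1.0942 = 1.101203
Real growth factor = 1.248963 / 1.101203 = 1.134180
Total real return = 1.134180 − 1 → 13.418%.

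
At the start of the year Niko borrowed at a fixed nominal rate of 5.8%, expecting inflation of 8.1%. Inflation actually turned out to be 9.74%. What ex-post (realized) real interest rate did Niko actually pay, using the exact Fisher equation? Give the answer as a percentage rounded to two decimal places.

Ex-post: (1 + 0.0580)/(1 + 0.0974) − 1 = -3.5903%
So the realized real rate is -3.59%.

-3.59%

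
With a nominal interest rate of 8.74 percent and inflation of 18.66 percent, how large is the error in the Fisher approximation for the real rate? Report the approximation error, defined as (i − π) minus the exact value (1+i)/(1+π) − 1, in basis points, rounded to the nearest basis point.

Approximate: r ≈ 8.740% − 18.660% = -9.9200%
Exact: (1 + 0.0874)/(1 + 0.1866) − 1 = -8.3600%
Error = -9.9200% − (-8.3600%) = -1.5600% → -156 basis points.

-156 basis points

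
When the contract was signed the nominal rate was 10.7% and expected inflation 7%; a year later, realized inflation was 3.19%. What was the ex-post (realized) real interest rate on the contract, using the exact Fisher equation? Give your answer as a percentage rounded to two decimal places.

7.28%

Ex-post: (1 + 0.1070)/(1 + 0.0319) − 1 = 7.2778%
So the realized real rate is 7.28%.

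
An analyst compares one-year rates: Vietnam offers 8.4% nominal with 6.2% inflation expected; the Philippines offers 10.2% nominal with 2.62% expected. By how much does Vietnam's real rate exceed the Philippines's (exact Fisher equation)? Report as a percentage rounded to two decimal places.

Vietnam: (1 + 0.0840)/(1 + 0.0620) − 1 = 2.0716%
The Philippines: (1 + 0.1020)/(1 + 0.0262) − 1 = 7.3865%
Differential = 2.0716% − 7.3865% = -5.3149% → -5.31%.

-5.31%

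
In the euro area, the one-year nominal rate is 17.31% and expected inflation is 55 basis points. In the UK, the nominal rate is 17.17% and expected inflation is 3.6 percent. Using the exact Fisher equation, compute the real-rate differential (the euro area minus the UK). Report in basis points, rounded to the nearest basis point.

The euro area: (1 + 0.1731)/(1 + 0.0055) − 1 = 16.6683%
The UK: (1 + 0.1717)/(1 + 0.0360) − 1 = 13.0985%
Differential = 16.6683% − 13.0985% = 3.5699% → 357 basis points.

357 basis points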